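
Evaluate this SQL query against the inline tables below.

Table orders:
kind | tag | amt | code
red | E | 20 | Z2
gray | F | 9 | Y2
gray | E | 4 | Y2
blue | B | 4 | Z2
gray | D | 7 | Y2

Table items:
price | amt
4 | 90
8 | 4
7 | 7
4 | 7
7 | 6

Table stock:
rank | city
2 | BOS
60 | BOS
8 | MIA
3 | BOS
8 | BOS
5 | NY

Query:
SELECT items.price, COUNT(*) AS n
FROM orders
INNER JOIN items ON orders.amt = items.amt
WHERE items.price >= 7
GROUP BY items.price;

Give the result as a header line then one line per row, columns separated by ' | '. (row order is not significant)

== RESULT ==
items.price | n
8 | 2
7 | 1

Derivation:
After JOIN items (4 rows):
orders.kind | orders.tag | orders.amt | orders.code | items.price | items.amt
gray | E | 4 | Y2 | 8 | 4
blue | B | 4 | Z2 | 8 | 4
gray | D | 7 | Y2 | 7 | 7
gray | D | 7 | Y2 | 4 | 7
After WHERE (3 rows):
orders.kind | orders.tag | orders.amt | orders.code | items.price | items.amt
gray | E | 4 | Y2 | 8 | 4
blue | B | 4 | Z2 | 8 | 4
gray | D | 7 | Y2 | 7 | 7
After GROUP BY (2 rows):
items.price | n
8 | 2
7 | 1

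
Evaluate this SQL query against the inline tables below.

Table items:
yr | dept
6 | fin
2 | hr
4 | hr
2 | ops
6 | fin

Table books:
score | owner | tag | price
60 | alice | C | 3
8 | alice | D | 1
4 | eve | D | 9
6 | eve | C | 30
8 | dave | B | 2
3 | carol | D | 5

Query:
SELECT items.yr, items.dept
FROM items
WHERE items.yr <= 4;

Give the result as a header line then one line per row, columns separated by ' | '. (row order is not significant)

== RESULT ==
items.yr | items.dept
2 | hr
4 | hr
2 | ops

Derivation:
After WHERE (3 rows):
items.yr | items.dept
2 | hr
4 | hr
2 | ops
After SELECT (3 rows):
items.yr | items.dept
2 | hr
4 | hr
2 | ops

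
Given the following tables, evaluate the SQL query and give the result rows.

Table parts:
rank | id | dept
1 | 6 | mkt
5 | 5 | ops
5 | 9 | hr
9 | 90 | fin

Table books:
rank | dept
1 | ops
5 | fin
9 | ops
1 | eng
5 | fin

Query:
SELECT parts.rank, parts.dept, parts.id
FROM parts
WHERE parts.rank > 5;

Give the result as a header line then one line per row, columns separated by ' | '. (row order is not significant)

== RESULT ==
parts.rank | parts.dept | parts.id
9 | fin | 90

Derivation:
After WHERE (1 rows):
parts.rank | parts.id | parts.dept
9 | 90 | fin
After SELECT (1 rows):
parts.rank | parts.dept | parts.id
9 | fin | 90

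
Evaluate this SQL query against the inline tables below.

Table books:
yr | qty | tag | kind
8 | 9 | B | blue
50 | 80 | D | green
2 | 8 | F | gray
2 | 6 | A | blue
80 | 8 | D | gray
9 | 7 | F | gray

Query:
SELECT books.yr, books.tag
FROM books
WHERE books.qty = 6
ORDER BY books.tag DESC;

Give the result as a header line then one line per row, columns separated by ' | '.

== RESULT ==
books.yr | books.tag
2 | A

Derivation:
After WHERE (1 rows):
books.yr | books.qty | books.tag | books.kind
2 | 6 | A | blue
After SELECT (1 rows):
books.yr | books.tag
2 | A
After ORDER BY (1 rows):
books.yr | books.tag
2 | A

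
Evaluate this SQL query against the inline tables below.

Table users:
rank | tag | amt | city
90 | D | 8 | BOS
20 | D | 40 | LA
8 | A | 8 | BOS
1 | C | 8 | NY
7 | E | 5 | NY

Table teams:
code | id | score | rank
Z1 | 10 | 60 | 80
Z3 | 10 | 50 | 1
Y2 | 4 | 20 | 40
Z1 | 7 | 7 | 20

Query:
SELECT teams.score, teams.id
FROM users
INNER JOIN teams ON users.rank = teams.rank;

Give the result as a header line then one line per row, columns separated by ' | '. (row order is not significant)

== RESULT ==
teams.score | teams.id
7 | 7
50 | 10

Derivation:
After JOIN teams (2 rows):
users.rank | users.tag | users.amt | users.city | teams.code | teams.id | teams.score | teams.rank
20 | D | 40 | LA | Z1 | 7 | 7 | 20
1 | C | 8 | NY | Z3 | 10 | 50 | 1
After SELECT (2 rows):
teams.score | teams.id
7 | 7
50 | 10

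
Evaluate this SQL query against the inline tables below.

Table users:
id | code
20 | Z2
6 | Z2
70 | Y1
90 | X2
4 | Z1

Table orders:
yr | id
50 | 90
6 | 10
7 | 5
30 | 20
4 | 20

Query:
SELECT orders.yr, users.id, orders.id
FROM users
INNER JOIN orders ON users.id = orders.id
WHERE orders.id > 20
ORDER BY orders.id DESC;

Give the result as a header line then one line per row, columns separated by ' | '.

== RESULT ==
orders.yr | users.id | orders.id
50 | 90 | 90

Derivation:
After JOIN orders (3 rows):
users.id | users.code | orders.yr | orders.id
20 | Z2 | 30 | 20
20 | Z2 | 4 | 20
90 | X2 | 50 | 90
After WHERE (1 rows):
users.id | users.code | orders.yr | orders.id
90 | X2 | 50 | 90
After SELECT (1 rows):
orders.yr | users.id | orders.id
50 | 90 | 90
After ORDER BY (1 rows):
orders.yr | users.id | orders.id
50 | 90 | 90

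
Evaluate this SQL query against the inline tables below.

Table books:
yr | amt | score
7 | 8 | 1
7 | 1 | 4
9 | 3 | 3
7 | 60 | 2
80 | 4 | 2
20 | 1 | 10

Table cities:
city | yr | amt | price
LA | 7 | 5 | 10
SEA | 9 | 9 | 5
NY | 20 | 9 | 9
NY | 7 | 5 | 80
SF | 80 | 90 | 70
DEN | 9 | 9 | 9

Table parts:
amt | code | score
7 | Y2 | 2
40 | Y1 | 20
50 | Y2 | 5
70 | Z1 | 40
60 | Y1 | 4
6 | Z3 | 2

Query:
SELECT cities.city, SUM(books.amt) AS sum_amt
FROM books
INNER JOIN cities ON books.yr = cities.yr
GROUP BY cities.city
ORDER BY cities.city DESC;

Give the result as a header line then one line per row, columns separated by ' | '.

== RESULT ==
cities.city | sum_amt
SF | 4
SEA | 3
NY | 70
LA | 69
DEN | 3

Derivation:
After JOIN cities (10 rows):
books.yr | books.amt | books.score | cities.city | cities.yr | cities.amt | cities.price
7 | 8 | 1 | LA | 7 | 5 | 10
7 | 8 | 1 | NY | 7 | 5 | 80
7 | 1 | 4 | LA | 7 | 5 | 10
7 | 1 | 4 | NY | 7 | 5 | 80
9 | 3 | 3 | SEA | 9 | 9 | 5
9 | 3 | 3 | DEN | 9 | 9 | 9
7 | 60 | 2 | LA | 7 | 5 | 10
7 | 60 | 2 | NY | 7 | 5 | 80
80 | 4 | 2 | SF | 80 | 90 | 70
20 | 1 | 10 | NY | 20 | 9 | 9
After GROUP BY (5 rows):
cities.city | sum_amt
LA | 69
NY | 70
SEA | 3
DEN | 3
SF | 4
After ORDER BY (5 rows):
cities.city | sum_amt
SF | 4
SEA | 3
NY | 70
LA | 69
DEN | 3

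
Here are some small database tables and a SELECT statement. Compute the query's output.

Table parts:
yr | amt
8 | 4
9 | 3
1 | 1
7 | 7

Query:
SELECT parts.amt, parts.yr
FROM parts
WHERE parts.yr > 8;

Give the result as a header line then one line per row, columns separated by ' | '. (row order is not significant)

After WHERE (1 rows):
parts.yr | parts.amt
9 | 3
After SELECT (1 rows):
parts.amt | parts.yr
3 | 9

== RESULT ==
parts.amt | parts.yr
3 | 9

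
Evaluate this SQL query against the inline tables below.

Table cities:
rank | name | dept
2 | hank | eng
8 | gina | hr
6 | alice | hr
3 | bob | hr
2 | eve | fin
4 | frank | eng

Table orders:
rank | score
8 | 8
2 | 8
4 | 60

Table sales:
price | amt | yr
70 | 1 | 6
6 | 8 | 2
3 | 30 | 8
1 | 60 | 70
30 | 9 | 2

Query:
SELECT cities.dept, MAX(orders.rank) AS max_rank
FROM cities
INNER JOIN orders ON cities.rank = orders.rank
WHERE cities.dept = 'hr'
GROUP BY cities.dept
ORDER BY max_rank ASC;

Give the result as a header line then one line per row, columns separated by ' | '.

After JOIN orders (4 rows):
cities.rank | cities.name | cities.dept | orders.rank | orders.score
2 | hank | eng | 2 | 8
8 | gina | hr | 8 | 8
2 | eve | fin | 2 | 8
4 | frank | eng | 4 | 60
After WHERE (1 rows):
cities.rank | cities.name | cities.dept | orders.rank | orders.score
8 | gina | hr | 8 | 8
After GROUP BY (1 rows):
cities.dept | max_rank
hr | 8
After ORDER BY (1 rows):
cities.dept | max_rank
hr | 8

== RESULT ==
cities.dept | max_rank
hr | 8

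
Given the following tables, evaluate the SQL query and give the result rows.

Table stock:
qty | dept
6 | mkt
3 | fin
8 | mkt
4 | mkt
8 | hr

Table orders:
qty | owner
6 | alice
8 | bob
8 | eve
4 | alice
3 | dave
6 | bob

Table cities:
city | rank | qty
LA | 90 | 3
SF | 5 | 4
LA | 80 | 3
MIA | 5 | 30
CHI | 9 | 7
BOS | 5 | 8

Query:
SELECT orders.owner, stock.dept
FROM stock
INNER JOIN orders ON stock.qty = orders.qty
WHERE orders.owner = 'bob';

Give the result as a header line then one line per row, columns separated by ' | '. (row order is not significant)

== RESULT ==
orders.owner | stock.dept
bob | mkt
bob | mkt
bob | hr

Derivation:
After JOIN orders (8 rows):
stock.qty | stock.dept | orders.qty | orders.owner
6 | mkt | 6 | alice
6 | mkt | 6 | bob
3 | fin | 3 | dave
8 | mkt | 8 | bob
8 | mkt | 8 | eve
4 | mkt | 4 | alice
8 | hr | 8 | bob
8 | hr | 8 | eve
After WHERE (3 rows):
stock.qty | stock.dept | orders.qty | orders.owner
6 | mkt | 6 | bob
8 | mkt | 8 | bob
8 | hr | 8 | bob
After SELECT (3 rows):
orders.owner | stock.dept
bob | mkt
bob | mkt
bob | hr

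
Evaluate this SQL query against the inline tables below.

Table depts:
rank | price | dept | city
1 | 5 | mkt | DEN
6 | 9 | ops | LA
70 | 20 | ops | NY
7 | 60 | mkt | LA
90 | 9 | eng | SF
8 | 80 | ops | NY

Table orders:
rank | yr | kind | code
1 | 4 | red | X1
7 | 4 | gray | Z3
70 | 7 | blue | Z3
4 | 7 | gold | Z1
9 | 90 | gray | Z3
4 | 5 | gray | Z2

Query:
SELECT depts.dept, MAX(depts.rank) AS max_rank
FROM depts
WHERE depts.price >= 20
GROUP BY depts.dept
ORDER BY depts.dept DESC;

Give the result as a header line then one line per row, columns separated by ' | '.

After WHERE (3 rows):
depts.rank | depts.price | depts.dept | depts.city
70 | 20 | ops | NY
7 | 60 | mkt | LA
8 | 80 | ops | NY
After GROUP BY (2 rows):
depts.dept | max_rank
ops | 70
mkt | 7
After ORDER BY (2 rows):
depts.dept | max_rank
ops | 70
mkt | 7

== RESULT ==
depts.dept | max_rank
ops | 70
mkt | 7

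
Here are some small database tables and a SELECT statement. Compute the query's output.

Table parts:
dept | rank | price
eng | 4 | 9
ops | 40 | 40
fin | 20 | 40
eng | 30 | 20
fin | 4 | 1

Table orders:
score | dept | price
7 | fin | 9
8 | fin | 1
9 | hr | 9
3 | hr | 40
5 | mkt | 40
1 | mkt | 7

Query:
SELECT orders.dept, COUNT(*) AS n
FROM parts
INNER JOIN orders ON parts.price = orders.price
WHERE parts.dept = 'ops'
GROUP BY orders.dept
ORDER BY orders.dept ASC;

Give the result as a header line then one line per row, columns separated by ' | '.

== RESULT ==
orders.dept | n
hr | 1
mkt | 1

Derivation:
After JOIN orders (7 rows):
parts.dept | parts.rank | parts.price | orders.score | orders.dept | orders.price
eng | 4 | 9 | 7 | fin | 9
eng | 4 | 9 | 9 | hr | 9
ops | 40 | 40 | 3 | hr | 40
ops | 40 | 40 | 5 | mkt | 40
fin | 20 | 40 | 3 | hr | 40
fin | 20 | 40 | 5 | mkt | 40
fin | 4 | 1 | 8 | fin | 1
After WHERE (2 rows):
parts.dept | parts.rank | parts.price | orders.score | orders.dept | orders.price
ops | 40 | 40 | 3 | hr | 40
ops | 40 | 40 | 5 | mkt | 40
After GROUP BY (2 rows):
orders.dept | n
hr | 1
mkt | 1
After ORDER BY (2 rows):
orders.dept | n
hr | 1
mkt | 1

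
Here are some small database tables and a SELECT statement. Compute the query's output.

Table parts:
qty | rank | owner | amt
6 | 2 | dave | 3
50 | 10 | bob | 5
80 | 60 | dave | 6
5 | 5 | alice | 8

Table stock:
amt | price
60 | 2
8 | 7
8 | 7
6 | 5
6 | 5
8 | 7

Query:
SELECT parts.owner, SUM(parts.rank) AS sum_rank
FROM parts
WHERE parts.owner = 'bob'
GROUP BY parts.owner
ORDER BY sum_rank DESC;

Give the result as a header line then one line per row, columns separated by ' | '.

After WHERE (1 rows):
parts.qty | parts.rank | parts.owner | parts.amt
50 | 10 | bob | 5
After GROUP BY (1 rows):
parts.owner | sum_rank
bob | 10
After ORDER BY (1 rows):
parts.owner | sum_rank
bob | 10

== RESULT ==
parts.owner | sum_rank
bob | 10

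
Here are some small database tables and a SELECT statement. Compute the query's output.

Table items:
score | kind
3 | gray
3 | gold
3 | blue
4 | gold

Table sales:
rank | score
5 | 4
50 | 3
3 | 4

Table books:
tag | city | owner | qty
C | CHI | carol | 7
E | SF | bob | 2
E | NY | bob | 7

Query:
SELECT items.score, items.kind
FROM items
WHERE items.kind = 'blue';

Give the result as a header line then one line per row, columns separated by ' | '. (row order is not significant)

After WHERE (1 rows):
items.score | items.kind
3 | blue
After SELECT (1 rows):
items.score | items.kind
3 | blue

== RESULT ==
items.score | items.kind
3 | blue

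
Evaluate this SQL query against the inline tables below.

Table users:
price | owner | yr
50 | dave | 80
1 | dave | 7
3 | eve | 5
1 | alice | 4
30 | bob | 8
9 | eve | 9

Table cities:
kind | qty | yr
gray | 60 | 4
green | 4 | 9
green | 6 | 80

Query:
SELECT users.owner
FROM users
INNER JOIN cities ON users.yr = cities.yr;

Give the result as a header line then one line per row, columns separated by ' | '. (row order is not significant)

== RESULT ==
users.owner
dave
alice
eve

Derivation:
After JOIN cities (3 rows):
users.price | users.owner | users.yr | cities.kind | cities.qty | cities.yr
50 | dave | 80 | green | 6 | 80
1 | alice | 4 | gray | 60 | 4
9 | eve | 9 | green | 4 | 9
After SELECT (3 rows):
users.owner
dave
alice
eve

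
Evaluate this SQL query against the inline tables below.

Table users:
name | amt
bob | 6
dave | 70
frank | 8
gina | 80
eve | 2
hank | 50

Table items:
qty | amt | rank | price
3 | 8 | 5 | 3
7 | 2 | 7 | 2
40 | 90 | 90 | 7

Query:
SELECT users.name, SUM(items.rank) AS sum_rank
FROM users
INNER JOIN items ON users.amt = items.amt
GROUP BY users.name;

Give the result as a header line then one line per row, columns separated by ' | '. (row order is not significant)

After JOIN items (2 rows):
users.name | users.amt | items.qty | items.amt | items.rank | items.price
frank | 8 | 3 | 8 | 5 | 3
eve | 2 | 7 | 2 | 7 | 2
After GROUP BY (2 rows):
users.name | sum_rank
frank | 5
eve | 7

== RESULT ==
users.name | sum_rank
frank | 5
eve | 7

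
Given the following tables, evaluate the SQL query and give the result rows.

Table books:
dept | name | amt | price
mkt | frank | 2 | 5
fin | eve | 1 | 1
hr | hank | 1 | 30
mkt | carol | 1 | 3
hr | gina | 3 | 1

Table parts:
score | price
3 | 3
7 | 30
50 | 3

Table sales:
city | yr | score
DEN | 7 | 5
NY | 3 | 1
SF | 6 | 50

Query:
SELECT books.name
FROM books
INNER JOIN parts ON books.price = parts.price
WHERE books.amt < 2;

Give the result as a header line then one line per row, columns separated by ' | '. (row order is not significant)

== RESULT ==
books.name
hank
carol
carol

Derivation:
After JOIN parts (3 rows):
books.dept | books.name | books.amt | books.price | parts.score | parts.price
hr | hank | 1 | 30 | 7 | 30
mkt | carol | 1 | 3 | 3 | 3
mkt | carol | 1 | 3 | 50 | 3
After WHERE (3 rows):
books.dept | books.name | books.amt | books.price | parts.score | parts.price
hr | hank | 1 | 30 | 7 | 30
mkt | carol | 1 | 3 | 3 | 3
mkt | carol | 1 | 3 | 50 | 3
After SELECT (3 rows):
books.name
hank
carol
carol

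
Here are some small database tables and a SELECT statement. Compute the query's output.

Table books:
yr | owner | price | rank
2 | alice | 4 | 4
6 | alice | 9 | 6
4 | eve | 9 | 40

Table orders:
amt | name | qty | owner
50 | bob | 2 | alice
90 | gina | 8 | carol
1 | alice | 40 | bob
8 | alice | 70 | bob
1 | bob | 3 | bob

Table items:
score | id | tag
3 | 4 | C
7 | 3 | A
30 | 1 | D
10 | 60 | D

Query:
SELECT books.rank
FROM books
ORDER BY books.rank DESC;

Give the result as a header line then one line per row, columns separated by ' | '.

== RESULT ==
books.rank
40
6
4

Derivation:
After SELECT (3 rows):
books.rank
4
6
40
After ORDER BY (3 rows):
books.rank
40
6
4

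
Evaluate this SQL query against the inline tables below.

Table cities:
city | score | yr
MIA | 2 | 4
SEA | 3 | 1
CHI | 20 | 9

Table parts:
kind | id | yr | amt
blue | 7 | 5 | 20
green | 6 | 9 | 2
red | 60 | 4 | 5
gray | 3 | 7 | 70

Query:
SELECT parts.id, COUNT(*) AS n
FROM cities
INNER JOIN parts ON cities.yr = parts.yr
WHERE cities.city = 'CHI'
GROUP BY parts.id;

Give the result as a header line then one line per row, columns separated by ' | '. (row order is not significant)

After JOIN parts (2 rows):
cities.city | cities.score | cities.yr | parts.kind | parts.id | parts.yr | parts.amt
MIA | 2 | 4 | red | 60 | 4 | 5
CHI | 20 | 9 | green | 6 | 9 | 2
After WHERE (1 rows):
cities.city | cities.score | cities.yr | parts.kind | parts.id | parts.yr | parts.amt
CHI | 20 | 9 | green | 6 | 9 | 2
After GROUP BY (1 rows):
parts.id | n
6 | 1

== RESULT ==
parts.id | n
6 | 1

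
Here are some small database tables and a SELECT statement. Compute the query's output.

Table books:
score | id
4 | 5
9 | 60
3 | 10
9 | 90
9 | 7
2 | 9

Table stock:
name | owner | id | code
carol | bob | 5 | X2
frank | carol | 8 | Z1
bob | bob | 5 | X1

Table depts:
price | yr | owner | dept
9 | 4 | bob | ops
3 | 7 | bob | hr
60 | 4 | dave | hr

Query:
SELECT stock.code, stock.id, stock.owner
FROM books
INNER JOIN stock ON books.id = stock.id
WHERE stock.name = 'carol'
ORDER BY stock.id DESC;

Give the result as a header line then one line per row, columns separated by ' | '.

== RESULT ==
stock.code | stock.id | stock.owner
X2 | 5 | bob

Derivation:
After JOIN stock (2 rows):
books.score | books.id | stock.name | stock.owner | stock.id | stock.code
4 | 5 | carol | bob | 5 | X2
4 | 5 | bob | bob | 5 | X1
After WHERE (1 rows):
books.score | books.id | stock.name | stock.owner | stock.id | stock.code
4 | 5 | carol | bob | 5 | X2
After SELECT (1 rows):
stock.code | stock.id | stock.owner
X2 | 5 | bob
After ORDER BY (1 rows):
stock.code | stock.id | stock.owner
X2 | 5 | bob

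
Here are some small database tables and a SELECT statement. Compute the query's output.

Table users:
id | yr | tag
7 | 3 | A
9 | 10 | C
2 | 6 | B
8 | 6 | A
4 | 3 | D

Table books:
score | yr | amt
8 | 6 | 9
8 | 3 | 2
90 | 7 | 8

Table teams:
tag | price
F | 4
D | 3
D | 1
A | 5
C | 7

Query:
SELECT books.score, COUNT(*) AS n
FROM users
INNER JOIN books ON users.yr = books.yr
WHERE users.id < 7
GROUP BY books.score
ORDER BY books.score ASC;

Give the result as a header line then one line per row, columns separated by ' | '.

After JOIN books (4 rows):
users.id | users.yr | users.tag | books.score | books.yr | books.amt
7 | 3 | A | 8 | 3 | 2
2 | 6 | B | 8 | 6 | 9
8 | 6 | A | 8 | 6 | 9
4 | 3 | D | 8 | 3 | 2
After WHERE (2 rows):
users.id | users.yr | users.tag | books.score | books.yr | books.amt
2 | 6 | B | 8 | 6 | 9
4 | 3 | D | 8 | 3 | 2
After GROUP BY (1 rows):
books.score | n
8 | 2
After ORDER BY (1 rows):
books.score | n
8 | 2

== RESULT ==
books.score | n
8 | 2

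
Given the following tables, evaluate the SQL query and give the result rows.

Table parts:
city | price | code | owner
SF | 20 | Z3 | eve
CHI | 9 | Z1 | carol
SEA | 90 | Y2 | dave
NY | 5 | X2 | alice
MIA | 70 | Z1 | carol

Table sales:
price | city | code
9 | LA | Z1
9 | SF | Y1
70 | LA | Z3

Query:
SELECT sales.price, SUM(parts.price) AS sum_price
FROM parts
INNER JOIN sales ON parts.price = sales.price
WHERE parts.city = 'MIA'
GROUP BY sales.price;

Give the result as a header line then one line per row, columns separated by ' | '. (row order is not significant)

After JOIN sales (3 rows):
parts.city | parts.price | parts.code | parts.owner | sales.price | sales.city | sales.code
CHI | 9 | Z1 | carol | 9 | LA | Z1
CHI | 9 | Z1 | carol | 9 | SF | Y1
MIA | 70 | Z1 | carol | 70 | LA | Z3
After WHERE (1 rows):
parts.city | parts.price | parts.code | parts.owner | sales.price | sales.city | sales.code
MIA | 70 | Z1 | carol | 70 | LA | Z3
After GROUP BY (1 rows):
sales.price | sum_price
70 | 70

== RESULT ==
sales.price | sum_price
70 | 70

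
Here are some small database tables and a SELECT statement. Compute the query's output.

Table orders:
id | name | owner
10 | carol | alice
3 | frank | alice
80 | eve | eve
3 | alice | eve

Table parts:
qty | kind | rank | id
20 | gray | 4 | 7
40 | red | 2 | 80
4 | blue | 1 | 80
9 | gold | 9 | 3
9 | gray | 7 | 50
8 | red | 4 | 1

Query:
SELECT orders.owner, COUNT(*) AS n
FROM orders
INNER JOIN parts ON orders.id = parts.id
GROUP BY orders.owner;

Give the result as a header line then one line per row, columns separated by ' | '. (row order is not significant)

After JOIN parts (4 rows):
orders.id | orders.name | orders.owner | parts.qty | parts.kind | parts.rank | parts.id
3 | frank | alice | 9 | gold | 9 | 3
80 | eve | eve | 40 | red | 2 | 80
80 | eve | eve | 4 | blue | 1 | 80
3 | alice | eve | 9 | gold | 9 | 3
After GROUP BY (2 rows):
orders.owner | n
alice | 1
eve | 3

== RESULT ==
orders.owner | n
alice | 1
eve | 3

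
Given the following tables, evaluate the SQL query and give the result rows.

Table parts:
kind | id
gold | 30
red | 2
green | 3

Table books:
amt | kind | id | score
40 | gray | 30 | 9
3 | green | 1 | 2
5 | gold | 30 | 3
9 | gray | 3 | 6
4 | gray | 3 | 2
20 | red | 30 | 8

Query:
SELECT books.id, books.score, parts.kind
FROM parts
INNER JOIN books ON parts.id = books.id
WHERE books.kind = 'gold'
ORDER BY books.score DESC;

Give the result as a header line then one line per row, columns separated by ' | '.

After JOIN books (5 rows):
parts.kind | parts.id | books.amt | books.kind | books.id | books.score
gold | 30 | 40 | gray | 30 | 9
gold | 30 | 5 | gold | 30 | 3
gold | 30 | 20 | red | 30 | 8
green | 3 | 9 | gray | 3 | 6
green | 3 | 4 | gray | 3 | 2
After WHERE (1 rows):
parts.kind | parts.id | books.amt | books.kind | books.id | books.score
gold | 30 | 5 | gold | 30 | 3
After SELECT (1 rows):
books.id | books.score | parts.kind
30 | 3 | gold
After ORDER BY (1 rows):
books.id | books.score | parts.kind
30 | 3 | gold

== RESULT ==
books.id | books.score | parts.kind
30 | 3 | gold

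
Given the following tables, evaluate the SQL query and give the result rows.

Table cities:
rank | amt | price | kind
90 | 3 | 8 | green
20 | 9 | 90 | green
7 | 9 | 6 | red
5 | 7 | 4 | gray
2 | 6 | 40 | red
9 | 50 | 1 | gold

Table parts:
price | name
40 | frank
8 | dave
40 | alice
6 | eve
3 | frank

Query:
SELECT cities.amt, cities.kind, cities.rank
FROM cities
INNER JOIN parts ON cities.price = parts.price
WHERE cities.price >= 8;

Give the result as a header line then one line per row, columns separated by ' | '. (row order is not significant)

After JOIN parts (4 rows):
cities.rank | cities.amt | cities.price | cities.kind | parts.price | parts.name
90 | 3 | 8 | green | 8 | dave
7 | 9 | 6 | red | 6 | eve
2 | 6 | 40 | red | 40 | frank
2 | 6 | 40 | red | 40 | alice
After WHERE (3 rows):
cities.rank | cities.amt | cities.price | cities.kind | parts.price | parts.name
90 | 3 | 8 | green | 8 | dave
2 | 6 | 40 | red | 40 | frank
2 | 6 | 40 | red | 40 | alice
After SELECT (3 rows):
cities.amt | cities.kind | cities.rank
3 | green | 90
6 | red | 2
6 | red | 2

== RESULT ==
cities.amt | cities.kind | cities.rank
3 | green | 90
6 | red | 2
6 | red | 2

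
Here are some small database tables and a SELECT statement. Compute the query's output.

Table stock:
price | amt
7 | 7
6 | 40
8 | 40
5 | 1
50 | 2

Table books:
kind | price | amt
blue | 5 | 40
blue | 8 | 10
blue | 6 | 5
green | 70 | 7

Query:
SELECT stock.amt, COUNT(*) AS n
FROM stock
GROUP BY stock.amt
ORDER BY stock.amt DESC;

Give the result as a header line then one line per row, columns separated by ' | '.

== RESULT ==
stock.amt | n
40 | 2
7 | 1
2 | 1
1 | 1

Derivation:
After GROUP BY (4 rows):
stock.amt | n
7 | 1
40 | 2
1 | 1
2 | 1
After ORDER BY (4 rows):
stock.amt | n
40 | 2
7 | 1
2 | 1
1 | 1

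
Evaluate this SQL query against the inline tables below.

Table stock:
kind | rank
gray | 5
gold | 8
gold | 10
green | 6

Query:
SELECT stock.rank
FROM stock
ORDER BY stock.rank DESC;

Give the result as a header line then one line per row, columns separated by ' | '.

== RESULT ==
stock.rank
10
8
6
5

Derivation:
After SELECT (4 rows):
stock.rank
5
8
10
6
After ORDER BY (4 rows):
stock.rank
10
8
6
5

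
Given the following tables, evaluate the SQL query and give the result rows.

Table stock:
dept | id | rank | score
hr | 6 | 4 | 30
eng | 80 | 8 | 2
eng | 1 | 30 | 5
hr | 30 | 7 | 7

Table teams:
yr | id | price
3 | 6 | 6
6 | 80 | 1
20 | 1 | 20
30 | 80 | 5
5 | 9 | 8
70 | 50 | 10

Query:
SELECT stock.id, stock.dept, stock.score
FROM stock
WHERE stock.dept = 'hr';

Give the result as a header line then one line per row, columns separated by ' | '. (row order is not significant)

After WHERE (2 rows):
stock.dept | stock.id | stock.rank | stock.score
hr | 6 | 4 | 30
hr | 30 | 7 | 7
After SELECT (2 rows):
stock.id | stock.dept | stock.score
6 | hr | 30
30 | hr | 7

== RESULT ==
stock.id | stock.dept | stock.score
6 | hr | 30
30 | hr | 7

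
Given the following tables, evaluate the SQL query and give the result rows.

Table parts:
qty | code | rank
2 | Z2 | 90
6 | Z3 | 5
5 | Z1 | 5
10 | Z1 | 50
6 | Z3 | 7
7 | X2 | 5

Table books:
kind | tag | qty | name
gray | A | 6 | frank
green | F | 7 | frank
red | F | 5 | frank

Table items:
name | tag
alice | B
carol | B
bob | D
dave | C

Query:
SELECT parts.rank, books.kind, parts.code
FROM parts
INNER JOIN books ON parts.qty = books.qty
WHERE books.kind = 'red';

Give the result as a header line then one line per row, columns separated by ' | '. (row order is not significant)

After JOIN books (4 rows):
parts.qty | parts.code | parts.rank | books.kind | books.tag | books.qty | books.name
6 | Z3 | 5 | gray | A | 6 | frank
5 | Z1 | 5 | red | F | 5 | frank
6 | Z3 | 7 | gray | A | 6 | frank
7 | X2 | 5 | green | F | 7 | frank
After WHERE (1 rows):
parts.qty | parts.code | parts.rank | books.kind | books.tag | books.qty | books.name
5 | Z1 | 5 | red | F | 5 | frank
After SELECT (1 rows):
parts.rank | books.kind | parts.code
5 | red | Z1

== RESULT ==
parts.rank | books.kind | parts.code
5 | red | Z1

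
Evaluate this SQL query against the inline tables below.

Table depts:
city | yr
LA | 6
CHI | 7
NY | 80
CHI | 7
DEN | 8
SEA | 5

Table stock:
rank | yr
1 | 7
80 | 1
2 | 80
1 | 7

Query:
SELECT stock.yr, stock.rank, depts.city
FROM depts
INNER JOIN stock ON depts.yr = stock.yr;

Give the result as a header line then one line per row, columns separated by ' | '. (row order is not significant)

After JOIN stock (5 rows):
depts.city | depts.yr | stock.rank | stock.yr
CHI | 7 | 1 | 7
CHI | 7 | 1 | 7
NY | 80 | 2 | 80
CHI | 7 | 1 | 7
CHI | 7 | 1 | 7
After SELECT (5 rows):
stock.yr | stock.rank | depts.city
7 | 1 | CHI
7 | 1 | CHI
80 | 2 | NY
7 | 1 | CHI
7 | 1 | CHI

== RESULT ==
stock.yr | stock.rank | depts.city
7 | 1 | CHI
7 | 1 | CHI
80 | 2 | NY
7 | 1 | CHI
7 | 1 | CHI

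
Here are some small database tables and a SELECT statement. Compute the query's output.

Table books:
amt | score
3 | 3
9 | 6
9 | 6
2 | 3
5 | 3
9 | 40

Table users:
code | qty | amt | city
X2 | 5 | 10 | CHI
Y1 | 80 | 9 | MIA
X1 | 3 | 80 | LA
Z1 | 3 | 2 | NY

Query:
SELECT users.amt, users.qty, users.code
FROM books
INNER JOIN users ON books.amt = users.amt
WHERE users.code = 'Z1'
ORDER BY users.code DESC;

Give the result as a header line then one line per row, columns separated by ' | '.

== RESULT ==
users.amt | users.qty | users.code
2 | 3 | Z1

Derivation:
After JOIN users (4 rows):
books.amt | books.score | users.code | users.qty | users.amt | users.city
9 | 6 | Y1 | 80 | 9 | MIA
9 | 6 | Y1 | 80 | 9 | MIA
2 | 3 | Z1 | 3 | 2 | NY
9 | 40 | Y1 | 80 | 9 | MIA
After WHERE (1 rows):
books.amt | books.score | users.code | users.qty | users.amt | users.city
2 | 3 | Z1 | 3 | 2 | NY
After SELECT (1 rows):
users.amt | users.qty | users.code
2 | 3 | Z1
After ORDER BY (1 rows):
users.amt | users.qty | users.code
2 | 3 | Z1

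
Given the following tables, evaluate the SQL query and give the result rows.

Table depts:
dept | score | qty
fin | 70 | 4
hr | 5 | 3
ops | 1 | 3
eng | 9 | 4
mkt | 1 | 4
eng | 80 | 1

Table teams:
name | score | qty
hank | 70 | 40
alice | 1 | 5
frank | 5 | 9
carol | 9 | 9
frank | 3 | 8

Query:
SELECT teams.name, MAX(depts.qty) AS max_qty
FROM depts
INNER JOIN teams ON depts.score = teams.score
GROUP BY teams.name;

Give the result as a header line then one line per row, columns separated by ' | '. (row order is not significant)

After JOIN teams (5 rows):
depts.dept | depts.score | depts.qty | teams.name | teams.score | teams.qty
fin | 70 | 4 | hank | 70 | 40
hr | 5 | 3 | frank | 5 | 9
ops | 1 | 3 | alice | 1 | 5
eng | 9 | 4 | carol | 9 | 9
mkt | 1 | 4 | alice | 1 | 5
After GROUP BY (4 rows):
teams.name | max_qty
hank | 4
frank | 3
alice | 4
carol | 4

== RESULT ==
teams.name | max_qty
hank | 4
frank | 3
alice | 4
carol | 4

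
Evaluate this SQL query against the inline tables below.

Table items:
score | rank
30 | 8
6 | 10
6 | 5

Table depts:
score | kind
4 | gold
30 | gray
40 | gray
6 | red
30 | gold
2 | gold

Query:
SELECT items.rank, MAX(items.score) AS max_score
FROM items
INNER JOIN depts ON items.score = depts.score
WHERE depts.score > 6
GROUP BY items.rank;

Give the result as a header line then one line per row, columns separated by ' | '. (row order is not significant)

== RESULT ==
items.rank | max_score
8 | 30

Derivation:
After JOIN depts (4 rows):
items.score | items.rank | depts.score | depts.kind
30 | 8 | 30 | gray
30 | 8 | 30 | gold
6 | 10 | 6 | red
6 | 5 | 6 | red
After WHERE (2 rows):
items.score | items.rank | depts.score | depts.kind
30 | 8 | 30 | gray
30 | 8 | 30 | gold
After GROUP BY (1 rows):
items.rank | max_score
8 | 30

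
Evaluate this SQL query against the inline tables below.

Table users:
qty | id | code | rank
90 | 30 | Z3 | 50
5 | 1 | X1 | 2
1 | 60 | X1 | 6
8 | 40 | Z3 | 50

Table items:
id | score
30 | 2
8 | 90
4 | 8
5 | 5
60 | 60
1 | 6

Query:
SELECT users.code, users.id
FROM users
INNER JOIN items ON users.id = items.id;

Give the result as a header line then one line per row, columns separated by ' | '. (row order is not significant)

== RESULT ==
users.code | users.id
Z3 | 30
X1 | 1
X1 | 60

Derivation:
After JOIN items (3 rows):
users.qty | users.id | users.code | users.rank | items.id | items.score
90 | 30 | Z3 | 50 | 30 | 2
5 | 1 | X1 | 2 | 1 | 6
1 | 60 | X1 | 6 | 60 | 60
After SELECT (3 rows):
users.code | users.id
Z3 | 30
X1 | 1
X1 | 60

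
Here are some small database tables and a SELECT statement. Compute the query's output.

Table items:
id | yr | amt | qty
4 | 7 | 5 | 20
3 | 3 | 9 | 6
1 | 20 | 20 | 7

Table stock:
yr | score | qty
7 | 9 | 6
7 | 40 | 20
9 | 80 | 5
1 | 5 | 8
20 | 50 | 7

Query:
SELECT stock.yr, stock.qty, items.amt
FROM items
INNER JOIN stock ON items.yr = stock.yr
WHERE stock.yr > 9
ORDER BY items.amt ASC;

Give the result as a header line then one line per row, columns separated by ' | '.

== RESULT ==
stock.yr | stock.qty | items.amt
20 | 7 | 20

Derivation:
After JOIN stock (3 rows):
items.id | items.yr | items.amt | items.qty | stock.yr | stock.score | stock.qty
4 | 7 | 5 | 20 | 7 | 9 | 6
4 | 7 | 5 | 20 | 7 | 40 | 20
1 | 20 | 20 | 7 | 20 | 50 | 7
After WHERE (1 rows):
items.id | items.yr | items.amt | items.qty | stock.yr | stock.score | stock.qty
1 | 20 | 20 | 7 | 20 | 50 | 7
After SELECT (1 rows):
stock.yr | stock.qty | items.amt
20 | 7 | 20
After ORDER BY (1 rows):
stock.yr | stock.qty | items.amt
20 | 7 | 20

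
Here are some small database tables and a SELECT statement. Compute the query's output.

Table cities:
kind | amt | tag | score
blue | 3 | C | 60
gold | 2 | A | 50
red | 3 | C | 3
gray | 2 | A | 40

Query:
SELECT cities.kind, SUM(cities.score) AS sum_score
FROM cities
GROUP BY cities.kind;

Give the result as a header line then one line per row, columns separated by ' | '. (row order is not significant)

After GROUP BY (4 rows):
cities.kind | sum_score
blue | 60
gold | 50
red | 3
gray | 40

== RESULT ==
cities.kind | sum_score
blue | 60
gold | 50
red | 3
gray | 40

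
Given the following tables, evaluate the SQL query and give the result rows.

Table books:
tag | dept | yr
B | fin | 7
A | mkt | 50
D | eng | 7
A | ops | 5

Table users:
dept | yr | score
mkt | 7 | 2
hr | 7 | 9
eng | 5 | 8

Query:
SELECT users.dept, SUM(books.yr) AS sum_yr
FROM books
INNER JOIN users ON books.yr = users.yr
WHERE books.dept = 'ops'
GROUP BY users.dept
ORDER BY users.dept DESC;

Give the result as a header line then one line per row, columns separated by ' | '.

== RESULT ==
users.dept | sum_yr
eng | 5

Derivation:
After JOIN users (5 rows):
books.tag | books.dept | books.yr | users.dept | users.yr | users.score
B | fin | 7 | mkt | 7 | 2
B | fin | 7 | hr | 7 | 9
D | eng | 7 | mkt | 7 | 2
D | eng | 7 | hr | 7 | 9
A | ops | 5 | eng | 5 | 8
After WHERE (1 rows):
books.tag | books.dept | books.yr | users.dept | users.yr | users.score
A | ops | 5 | eng | 5 | 8
After GROUP BY (1 rows):
users.dept | sum_yr
eng | 5
After ORDER BY (1 rows):
users.dept | sum_yr
eng | 5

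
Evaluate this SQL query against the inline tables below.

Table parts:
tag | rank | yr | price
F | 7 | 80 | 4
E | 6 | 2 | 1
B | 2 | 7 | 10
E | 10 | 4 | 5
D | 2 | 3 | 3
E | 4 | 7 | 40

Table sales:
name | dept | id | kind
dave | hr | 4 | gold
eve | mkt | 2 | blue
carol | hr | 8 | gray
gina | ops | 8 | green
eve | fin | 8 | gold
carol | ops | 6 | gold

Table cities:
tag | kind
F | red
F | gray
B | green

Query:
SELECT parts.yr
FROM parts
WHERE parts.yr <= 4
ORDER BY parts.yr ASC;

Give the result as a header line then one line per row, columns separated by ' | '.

After WHERE (3 rows):
parts.tag | parts.rank | parts.yr | parts.price
E | 6 | 2 | 1
E | 10 | 4 | 5
D | 2 | 3 | 3
After SELECT (3 rows):
parts.yr
2
4
3
After ORDER BY (3 rows):
parts.yr
2
3
4

== RESULT ==
parts.yr
2
3
4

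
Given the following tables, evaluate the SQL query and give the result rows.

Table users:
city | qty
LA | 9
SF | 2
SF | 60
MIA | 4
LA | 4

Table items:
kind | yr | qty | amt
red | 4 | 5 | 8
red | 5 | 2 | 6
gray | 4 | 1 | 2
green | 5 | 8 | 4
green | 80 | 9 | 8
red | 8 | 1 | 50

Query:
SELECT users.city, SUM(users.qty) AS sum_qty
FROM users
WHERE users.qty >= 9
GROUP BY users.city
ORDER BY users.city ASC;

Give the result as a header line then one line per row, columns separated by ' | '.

== RESULT ==
users.city | sum_qty
LA | 9
SF | 60

Derivation:
After WHERE (2 rows):
users.city | users.qty
LA | 9
SF | 60
After GROUP BY (2 rows):
users.city | sum_qty
LA | 9
SF | 60
After ORDER BY (2 rows):
users.city | sum_qty
LA | 9
SF | 60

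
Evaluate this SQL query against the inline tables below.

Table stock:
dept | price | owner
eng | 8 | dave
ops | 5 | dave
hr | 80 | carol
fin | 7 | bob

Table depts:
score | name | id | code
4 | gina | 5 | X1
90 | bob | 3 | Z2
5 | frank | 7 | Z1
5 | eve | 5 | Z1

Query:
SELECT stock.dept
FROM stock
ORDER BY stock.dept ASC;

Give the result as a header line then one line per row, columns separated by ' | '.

== RESULT ==
stock.dept
eng
fin
hr
ops

Derivation:
After SELECT (4 rows):
stock.dept
eng
ops
hr
fin
After ORDER BY (4 rows):
stock.dept
eng
fin
hr
ops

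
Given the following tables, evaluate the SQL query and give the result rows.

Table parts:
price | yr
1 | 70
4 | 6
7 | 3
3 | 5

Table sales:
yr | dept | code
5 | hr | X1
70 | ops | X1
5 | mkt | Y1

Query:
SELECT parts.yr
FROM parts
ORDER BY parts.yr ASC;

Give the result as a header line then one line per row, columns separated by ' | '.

After SELECT (4 rows):
parts.yr
70
6
3
5
After ORDER BY (4 rows):
parts.yr
3
5
6
70

== RESULT ==
parts.yr
3
5
6
70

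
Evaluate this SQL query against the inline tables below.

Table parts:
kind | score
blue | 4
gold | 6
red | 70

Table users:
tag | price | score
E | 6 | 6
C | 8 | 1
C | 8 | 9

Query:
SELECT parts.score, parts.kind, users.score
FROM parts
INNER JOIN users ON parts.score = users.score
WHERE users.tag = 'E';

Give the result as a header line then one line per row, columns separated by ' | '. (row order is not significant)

== RESULT ==
parts.score | parts.kind | users.score
6 | gold | 6

Derivation:
After JOIN users (1 rows):
parts.kind | parts.score | users.tag | users.price | users.score
gold | 6 | E | 6 | 6
After WHERE (1 rows):
parts.kind | parts.score | users.tag | users.price | users.score
gold | 6 | E | 6 | 6
After SELECT (1 rows):
parts.score | parts.kind | users.score
6 | gold | 6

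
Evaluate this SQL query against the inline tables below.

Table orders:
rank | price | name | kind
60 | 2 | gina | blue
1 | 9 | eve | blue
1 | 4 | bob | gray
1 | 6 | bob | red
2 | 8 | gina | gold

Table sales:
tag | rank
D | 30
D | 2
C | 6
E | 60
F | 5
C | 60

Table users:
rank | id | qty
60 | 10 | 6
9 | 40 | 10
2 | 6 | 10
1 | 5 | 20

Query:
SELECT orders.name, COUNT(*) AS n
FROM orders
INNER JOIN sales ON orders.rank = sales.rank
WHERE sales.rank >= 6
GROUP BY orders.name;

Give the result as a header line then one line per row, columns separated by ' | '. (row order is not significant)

After JOIN sales (3 rows):
orders.rank | orders.price | orders.name | orders.kind | sales.tag | sales.rank
60 | 2 | gina | blue | E | 60
60 | 2 | gina | blue | C | 60
2 | 8 | gina | gold | D | 2
After WHERE (2 rows):
orders.rank | orders.price | orders.name | orders.kind | sales.tag | sales.rank
60 | 2 | gina | blue | E | 60
60 | 2 | gina | blue | C | 60
After GROUP BY (1 rows):
orders.name | n
gina | 2

== RESULT ==
orders.name | n
gina | 2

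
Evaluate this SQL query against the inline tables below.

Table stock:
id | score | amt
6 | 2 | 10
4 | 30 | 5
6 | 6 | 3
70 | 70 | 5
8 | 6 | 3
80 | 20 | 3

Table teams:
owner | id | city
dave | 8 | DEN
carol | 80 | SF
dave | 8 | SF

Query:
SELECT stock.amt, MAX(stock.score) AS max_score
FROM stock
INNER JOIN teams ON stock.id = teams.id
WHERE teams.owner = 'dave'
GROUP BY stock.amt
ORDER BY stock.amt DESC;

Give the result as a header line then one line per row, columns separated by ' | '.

After JOIN teams (3 rows):
stock.id | stock.score | stock.amt | teams.owner | teams.id | teams.city
8 | 6 | 3 | dave | 8 | DEN
8 | 6 | 3 | dave | 8 | SF
80 | 20 | 3 | carol | 80 | SF
After WHERE (2 rows):
stock.id | stock.score | stock.amt | teams.owner | teams.id | teams.city
8 | 6 | 3 | dave | 8 | DEN
8 | 6 | 3 | dave | 8 | SF
After GROUP BY (1 rows):
stock.amt | max_score
3 | 6
After ORDER BY (1 rows):
stock.amt | max_score
3 | 6

== RESULT ==
stock.amt | max_score
3 | 6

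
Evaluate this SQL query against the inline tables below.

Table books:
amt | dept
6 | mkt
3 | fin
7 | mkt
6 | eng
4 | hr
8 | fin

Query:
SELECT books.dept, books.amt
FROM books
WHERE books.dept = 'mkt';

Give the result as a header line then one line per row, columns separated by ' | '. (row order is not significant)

After WHERE (2 rows):
books.amt | books.dept
6 | mkt
7 | mkt
After SELECT (2 rows):
books.dept | books.amt
mkt | 6
mkt | 7

== RESULT ==
books.dept | books.amt
mkt | 6
mkt | 7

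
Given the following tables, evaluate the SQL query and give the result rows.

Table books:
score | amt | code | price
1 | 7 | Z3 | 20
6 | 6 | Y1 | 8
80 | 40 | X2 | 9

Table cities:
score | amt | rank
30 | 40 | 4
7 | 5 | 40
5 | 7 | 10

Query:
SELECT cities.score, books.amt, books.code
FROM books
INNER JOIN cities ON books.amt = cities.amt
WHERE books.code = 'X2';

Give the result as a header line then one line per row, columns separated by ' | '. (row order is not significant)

After JOIN cities (2 rows):
books.score | books.amt | books.code | books.price | cities.score | cities.amt | cities.rank
1 | 7 | Z3 | 20 | 5 | 7 | 10
80 | 40 | X2 | 9 | 30 | 40 | 4
After WHERE (1 rows):
books.score | books.amt | books.code | books.price | cities.score | cities.amt | cities.rank
80 | 40 | X2 | 9 | 30 | 40 | 4
After SELECT (1 rows):
cities.score | books.amt | books.code
30 | 40 | X2

== RESULT ==
cities.score | books.amt | books.code
30 | 40 | X2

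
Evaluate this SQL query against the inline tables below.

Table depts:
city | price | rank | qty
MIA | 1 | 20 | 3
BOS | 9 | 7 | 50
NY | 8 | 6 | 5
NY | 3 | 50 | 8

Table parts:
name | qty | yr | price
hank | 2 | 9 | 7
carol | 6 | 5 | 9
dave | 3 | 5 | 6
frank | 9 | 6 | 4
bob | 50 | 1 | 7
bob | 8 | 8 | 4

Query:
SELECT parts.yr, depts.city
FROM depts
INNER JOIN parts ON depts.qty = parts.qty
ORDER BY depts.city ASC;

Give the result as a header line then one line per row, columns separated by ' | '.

== RESULT ==
parts.yr | depts.city
1 | BOS
5 | MIA
8 | NY

Derivation:
After JOIN parts (3 rows):
depts.city | depts.price | depts.rank | depts.qty | parts.name | parts.qty | parts.yr | parts.price
MIA | 1 | 20 | 3 | dave | 3 | 5 | 6
BOS | 9 | 7 | 50 | bob | 50 | 1 | 7
NY | 3 | 50 | 8 | bob | 8 | 8 | 4
After SELECT (3 rows):
parts.yr | depts.city
5 | MIA
1 | BOS
8 | NY
After ORDER BY (3 rows):
parts.yr | depts.city
1 | BOS
5 | MIA
8 | NY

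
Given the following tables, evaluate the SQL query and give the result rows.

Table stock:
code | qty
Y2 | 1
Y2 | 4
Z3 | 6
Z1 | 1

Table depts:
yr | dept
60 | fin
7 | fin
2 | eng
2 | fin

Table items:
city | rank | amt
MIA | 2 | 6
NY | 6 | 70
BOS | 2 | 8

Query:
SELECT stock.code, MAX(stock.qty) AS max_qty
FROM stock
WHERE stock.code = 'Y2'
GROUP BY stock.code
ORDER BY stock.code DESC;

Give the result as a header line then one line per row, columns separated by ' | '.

After WHERE (2 rows):
stock.code | stock.qty
Y2 | 1
Y2 | 4
After GROUP BY (1 rows):
stock.code | max_qty
Y2 | 4
After ORDER BY (1 rows):
stock.code | max_qty
Y2 | 4

== RESULT ==
stock.code | max_qty
Y2 | 4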